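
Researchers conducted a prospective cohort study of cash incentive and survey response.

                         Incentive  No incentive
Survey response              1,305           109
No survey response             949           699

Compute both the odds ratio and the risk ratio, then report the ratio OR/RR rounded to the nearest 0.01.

Reading the table with exposure as columns: a = 1305 (Incentive, case), b = 949 (Incentive, non-case), c = 109 (No incentive, case), d = 699.
OR = (1305·699)/(949·109) = 912195/103441 = 8.81851
Risk in exposed = 1305/2254 = 0.57897; risk in unexposed = 109/808 = 0.13490; RR = 4.29182
OR/RR = 8.81851 / 4.29182 = 2.05472
The outcome is not rare, so the OR lies further from 1 than the RR.

2.05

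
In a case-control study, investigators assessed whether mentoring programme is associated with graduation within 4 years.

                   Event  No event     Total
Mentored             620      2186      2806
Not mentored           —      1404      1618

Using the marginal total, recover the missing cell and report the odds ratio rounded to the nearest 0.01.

The missing cell is in the unexposed row: 1618 − 1404 = 214.
So a = 620, b = 2186, c = 214, d = 1404.
OR = (a·d)/(b·c) = (620 × 1404) / (2186 × 214) = 870480 / 467804 = 1.86078

1.86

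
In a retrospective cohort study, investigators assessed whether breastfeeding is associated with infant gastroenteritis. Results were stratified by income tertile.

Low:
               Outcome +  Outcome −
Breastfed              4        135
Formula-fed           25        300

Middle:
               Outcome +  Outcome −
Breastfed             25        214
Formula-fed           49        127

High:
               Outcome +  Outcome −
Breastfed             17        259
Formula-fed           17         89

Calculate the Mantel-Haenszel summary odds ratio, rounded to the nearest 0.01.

OR_MH = Σ(aᵢdᵢ/nᵢ) / Σ(bᵢcᵢ/nᵢ), where nᵢ is the stratum total.
Stratum 1 (Low): n = 464; a·d/n = 4·300/464 = 2.5862; b·c/n = 135·25/464 = 7.2737
Stratum 2 (Middle): n = 415; a·d/n = 25·127/415 = 7.6506; b·c/n = 214·49/415 = 25.2675
Stratum 3 (High): n = 382; a·d/n = 17·89/382 = 3.9607; b·c/n = 259·17/382 = 11.5262
OR_MH = (2.5862 + 7.6506 + 3.9607) / (7.2737 + 25.2675 + 11.5262) = 14.1975 / 44.0674 = 0.32218

0.32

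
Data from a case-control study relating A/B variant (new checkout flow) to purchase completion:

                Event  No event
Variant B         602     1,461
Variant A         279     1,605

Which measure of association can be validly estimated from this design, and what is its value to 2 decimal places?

Cells: a = 602, b = 1461, c = 279, d = 1605.
This is a case-control study: participants were sampled on outcome status, so risks in the source population cannot be estimated directly — relative risk is not valid here. The odds ratio is the appropriate measure.
OR = (a·d)/(b·c) = (602 × 1605) / (1461 × 279) = 966210 / 407619 = 2.37038

2.37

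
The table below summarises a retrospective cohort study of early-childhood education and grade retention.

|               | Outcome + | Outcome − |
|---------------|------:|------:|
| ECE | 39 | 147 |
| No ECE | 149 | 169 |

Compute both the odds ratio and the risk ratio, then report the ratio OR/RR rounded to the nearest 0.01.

0.67

Cells: a = 39, b = 147, c = 149, d = 169.
OR = (39·169)/(147·149) = 6591/21903 = 0.30092
Risk in exposed = 39/186 = 0.20968; risk in unexposed = 149/318 = 0.46855; RR = 0.44750
OR/RR = 0.30092 / 0.44750 = 0.67244
The outcome is not rare, so the OR lies further from 1 than the RR.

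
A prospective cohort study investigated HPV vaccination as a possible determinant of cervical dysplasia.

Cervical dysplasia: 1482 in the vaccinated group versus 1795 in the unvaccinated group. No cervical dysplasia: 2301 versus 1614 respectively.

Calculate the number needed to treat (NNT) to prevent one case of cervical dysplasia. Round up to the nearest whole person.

Risk in treated group = 1482/3783 = 0.39175; risk in control = 1795/3409 = 0.52655.
Absolute risk reduction = 0.52655 − 0.39175 = 0.13479
NNT = 1 / ARR = 1 / 0.13479 = 7.419 → round up → 8

8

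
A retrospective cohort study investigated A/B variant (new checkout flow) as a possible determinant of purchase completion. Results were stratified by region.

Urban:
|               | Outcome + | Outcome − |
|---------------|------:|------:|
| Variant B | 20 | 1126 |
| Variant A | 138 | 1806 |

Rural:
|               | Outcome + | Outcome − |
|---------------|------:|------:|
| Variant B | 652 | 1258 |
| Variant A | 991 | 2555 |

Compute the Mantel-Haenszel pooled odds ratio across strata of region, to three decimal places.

1.137

OR_MH = Σ(aᵢdᵢ/nᵢ) / Σ(bᵢcᵢ/nᵢ), where nᵢ is the stratum total.
Stratum 1 (Urban): n = 3090; a·d/n = 20·1806/3090 = 11.6893; b·c/n = 1126·138/3090 = 50.2874
Stratum 2 (Rural): n = 5456; a·d/n = 652·2555/5456 = 305.3262; b·c/n = 1258·991/5456 = 228.4967
OR_MH = (11.6893 + 305.3262) / (50.2874 + 228.4967) = 317.0156 / 278.7841 = 1.13714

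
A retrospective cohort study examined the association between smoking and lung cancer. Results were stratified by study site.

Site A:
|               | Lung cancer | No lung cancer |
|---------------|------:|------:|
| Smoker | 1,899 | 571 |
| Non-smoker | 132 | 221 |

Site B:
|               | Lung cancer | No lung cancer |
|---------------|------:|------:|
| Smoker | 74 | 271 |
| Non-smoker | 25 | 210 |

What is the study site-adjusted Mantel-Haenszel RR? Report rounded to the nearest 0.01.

2.05

RR_MH = Σ(aᵢ·n₀ᵢ/nᵢ) / Σ(cᵢ·n₁ᵢ/nᵢ), with n₁ᵢ = aᵢ+bᵢ (exposed), n₀ᵢ = cᵢ+dᵢ (unexposed), nᵢ = n₁ᵢ+n₀ᵢ.
Stratum 1 (Site A): n₁ = 2470, n₀ = 353, n = 2823; a·n₀/n = 1899·353/2823 = 237.4591; c·n₁/n = 132·2470/2823 = 115.4942
Stratum 2 (Site B): n₁ = 345, n₀ = 235, n = 580; a·n₀/n = 74·235/580 = 29.9828; c·n₁/n = 25·345/580 = 14.8707
RR_MH = (237.4591 + 29.9828) / (115.4942 + 14.8707) = 267.4418 / 130.3648 = 2.05149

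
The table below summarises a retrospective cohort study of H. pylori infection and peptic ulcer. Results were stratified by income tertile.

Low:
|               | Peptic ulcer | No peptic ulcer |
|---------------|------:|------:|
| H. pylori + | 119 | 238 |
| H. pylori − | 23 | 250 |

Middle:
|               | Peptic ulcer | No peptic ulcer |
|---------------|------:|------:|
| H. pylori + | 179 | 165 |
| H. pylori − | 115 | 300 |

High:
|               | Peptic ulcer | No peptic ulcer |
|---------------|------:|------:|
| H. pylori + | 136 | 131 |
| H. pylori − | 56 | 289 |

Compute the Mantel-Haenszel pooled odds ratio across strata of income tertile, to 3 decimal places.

3.989

OR_MH = Σ(aᵢdᵢ/nᵢ) / Σ(bᵢcᵢ/nᵢ), where nᵢ is the stratum total.
Stratum 1 (Low): n = 630; a·d/n = 119·250/630 = 47.2222; b·c/n = 238·23/630 = 8.6889
Stratum 2 (Middle): n = 759; a·d/n = 179·300/759 = 70.7510; b·c/n = 165·115/759 = 25.0000
Stratum 3 (High): n = 612; a·d/n = 136·289/612 = 64.2222; b·c/n = 131·56/612 = 11.9869
OR_MH = (47.2222 + 70.7510 + 64.2222) / (8.6889 + 25.0000 + 11.9869) = 182.1954 / 45.6758 = 3.98888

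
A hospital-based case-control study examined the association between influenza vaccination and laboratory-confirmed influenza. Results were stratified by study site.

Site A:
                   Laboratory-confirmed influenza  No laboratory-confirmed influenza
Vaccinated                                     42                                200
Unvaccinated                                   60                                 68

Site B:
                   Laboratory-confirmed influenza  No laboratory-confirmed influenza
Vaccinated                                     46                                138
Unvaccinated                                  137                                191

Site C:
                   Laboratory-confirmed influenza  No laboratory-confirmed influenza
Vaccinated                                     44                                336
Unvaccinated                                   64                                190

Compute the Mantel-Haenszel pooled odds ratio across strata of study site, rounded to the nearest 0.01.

0.37

OR_MH = Σ(aᵢdᵢ/nᵢ) / Σ(bᵢcᵢ/nᵢ), where nᵢ is the stratum total.
Stratum 1 (Site A): n = 370; a·d/n = 42·68/370 = 7.7189; b·c/n = 200·60/370 = 32.4324
Stratum 2 (Site B): n = 512; a·d/n = 46·191/512 = 17.1602; b·c/n = 138·137/512 = 36.9258
Stratum 3 (Site C): n = 634; a·d/n = 44·190/634 = 13.1861; b·c/n = 336·64/634 = 33.9180
OR_MH = (7.7189 + 17.1602 + 13.1861) / (32.4324 + 36.9258 + 33.9180) = 38.0652 / 103.2762 = 0.36858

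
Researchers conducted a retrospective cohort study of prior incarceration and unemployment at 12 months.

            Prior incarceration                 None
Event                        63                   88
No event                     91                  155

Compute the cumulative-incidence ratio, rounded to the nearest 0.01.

Reading the table with exposure as columns: a = 63 (Prior incarceration, case), b = 91 (Prior incarceration, non-case), c = 88 (None, case), d = 155.
Risk in exposed = 63/154 = 0.40909; risk in unexposed = 88/243 = 0.36214.
RR = 0.40909 / 0.36214 = 1.12965
The risk among the exposed is 1.13 times that among the unexposed.

1.13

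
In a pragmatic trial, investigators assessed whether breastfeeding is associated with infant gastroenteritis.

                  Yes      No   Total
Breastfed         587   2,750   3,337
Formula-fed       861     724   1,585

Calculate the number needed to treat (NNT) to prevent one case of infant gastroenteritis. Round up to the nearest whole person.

Risk in treated group = 587/3337 = 0.17591; risk in control = 861/1585 = 0.54322.
Absolute risk reduction = 0.54322 − 0.17591 = 0.36731
NNT = 1 / ARR = 1 / 0.36731 = 2.722 → round up → 3

3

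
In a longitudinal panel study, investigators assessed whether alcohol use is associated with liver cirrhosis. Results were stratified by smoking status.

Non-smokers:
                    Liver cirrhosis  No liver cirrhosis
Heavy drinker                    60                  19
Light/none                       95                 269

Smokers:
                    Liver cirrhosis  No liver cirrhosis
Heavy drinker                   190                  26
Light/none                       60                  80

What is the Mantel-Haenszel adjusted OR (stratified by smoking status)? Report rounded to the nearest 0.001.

OR_MH = Σ(aᵢdᵢ/nᵢ) / Σ(bᵢcᵢ/nᵢ), where nᵢ is the stratum total.
Stratum 1 (Non-smokers): n = 443; a·d/n = 60·269/443 = 36.4334; b·c/n = 19·95/443 = 4.0745
Stratum 2 (Smokers): n = 356; a·d/n = 190·80/356 = 42.6966; b·c/n = 26·60/356 = 4.3820
OR_MH = (36.4334 + 42.6966) / (4.0745 + 4.3820) = 79.1300 / 8.4565 = 9.35729

9.357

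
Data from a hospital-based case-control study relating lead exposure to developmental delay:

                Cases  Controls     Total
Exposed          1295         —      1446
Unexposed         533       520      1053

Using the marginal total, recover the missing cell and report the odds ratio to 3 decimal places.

The missing cell is in the exposed row: 1446 − 1295 = 151.
So a = 1295, b = 151, c = 533, d = 520.
OR = (a·d)/(b·c) = (1295 × 520) / (151 × 533) = 673400 / 80483 = 8.36698

8.367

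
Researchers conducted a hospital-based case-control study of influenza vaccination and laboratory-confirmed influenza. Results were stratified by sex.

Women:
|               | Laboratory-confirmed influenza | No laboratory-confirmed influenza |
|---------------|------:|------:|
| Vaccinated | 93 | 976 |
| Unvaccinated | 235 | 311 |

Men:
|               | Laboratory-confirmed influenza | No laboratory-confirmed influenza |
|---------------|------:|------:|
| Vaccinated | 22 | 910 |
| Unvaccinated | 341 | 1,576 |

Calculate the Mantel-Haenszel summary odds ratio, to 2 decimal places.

OR_MH = Σ(aᵢdᵢ/nᵢ) / Σ(bᵢcᵢ/nᵢ), where nᵢ is the stratum total.
Stratum 1 (Women): n = 1615; a·d/n = 93·311/1615 = 17.9090; b·c/n = 976·235/1615 = 142.0186
Stratum 2 (Men): n = 2849; a·d/n = 22·1576/2849 = 12.1699; b·c/n = 910·341/2849 = 108.9189
OR_MH = (17.9090 + 12.1699) / (142.0186 + 108.9189) = 30.0789 / 250.9375 = 0.11987

0.12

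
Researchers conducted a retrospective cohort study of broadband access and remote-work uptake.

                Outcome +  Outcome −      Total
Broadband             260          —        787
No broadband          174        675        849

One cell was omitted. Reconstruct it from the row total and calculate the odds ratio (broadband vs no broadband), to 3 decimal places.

1.914

The missing cell is in the exposed row: 787 − 260 = 527.
So a = 260, b = 527, c = 174, d = 675.
OR = (a·d)/(b·c) = (260 × 675) / (527 × 174) = 175500 / 91698 = 1.91389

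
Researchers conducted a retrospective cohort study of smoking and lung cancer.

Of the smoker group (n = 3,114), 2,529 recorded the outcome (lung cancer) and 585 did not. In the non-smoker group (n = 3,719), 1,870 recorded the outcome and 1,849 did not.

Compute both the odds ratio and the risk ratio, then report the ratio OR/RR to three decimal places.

2.647

From the description: a = 2529, b = 585, c = 1870, d = 1849.
OR = (2529·1849)/(585·1870) = 4676121/1093950 = 4.27453
Risk in exposed = 2529/3114 = 0.81214; risk in unexposed = 1870/3719 = 0.50282; RR = 1.61516
OR/RR = 4.27453 / 1.61516 = 2.64651
The outcome is not rare, so the OR lies further from 1 than the RR.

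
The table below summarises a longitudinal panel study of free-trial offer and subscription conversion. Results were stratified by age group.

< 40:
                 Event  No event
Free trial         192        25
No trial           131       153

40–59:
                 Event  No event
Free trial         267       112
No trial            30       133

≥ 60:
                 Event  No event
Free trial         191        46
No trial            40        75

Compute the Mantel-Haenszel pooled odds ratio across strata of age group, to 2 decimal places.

9.18

OR_MH = Σ(aᵢdᵢ/nᵢ) / Σ(bᵢcᵢ/nᵢ), where nᵢ is the stratum total.
Stratum 1 (< 40): n = 501; a·d/n = 192·153/501 = 58.6347; b·c/n = 25·131/501 = 6.5369
Stratum 2 (40–59): n = 542; a·d/n = 267·133/542 = 65.5185; b·c/n = 112·30/542 = 6.1993
Stratum 3 (≥ 60): n = 352; a·d/n = 191·75/352 = 40.6960; b·c/n = 46·40/352 = 5.2273
OR_MH = (58.6347 + 65.5185 + 40.6960) / (6.5369 + 6.1993 + 5.2273) = 164.8492 / 17.9635 = 9.17692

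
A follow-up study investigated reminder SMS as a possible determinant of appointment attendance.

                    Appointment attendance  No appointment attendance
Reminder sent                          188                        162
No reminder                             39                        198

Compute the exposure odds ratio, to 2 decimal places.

Cells: a = 188, b = 162, c = 39, d = 198.
OR = (a·d)/(b·c) = (188 × 198) / (162 × 39) = 37224 / 6318 = 5.89174
The odds of appointment attendance are about 5.89 times as high in the reminder sent group.

5.89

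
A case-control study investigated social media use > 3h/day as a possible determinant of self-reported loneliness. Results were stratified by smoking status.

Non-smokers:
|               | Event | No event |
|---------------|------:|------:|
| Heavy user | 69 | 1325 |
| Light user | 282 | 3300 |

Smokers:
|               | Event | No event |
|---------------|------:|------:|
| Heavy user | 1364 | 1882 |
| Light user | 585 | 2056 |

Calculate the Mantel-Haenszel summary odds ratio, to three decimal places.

OR_MH = Σ(aᵢdᵢ/nᵢ) / Σ(bᵢcᵢ/nᵢ), where nᵢ is the stratum total.
Stratum 1 (Non-smokers): n = 4976; a·d/n = 69·3300/4976 = 45.7596; b·c/n = 1325·282/4976 = 75.0904
Stratum 2 (Smokers): n = 5887; a·d/n = 1364·2056/5887 = 476.3689; b·c/n = 1882·585/5887 = 187.0172
OR_MH = (45.7596 + 476.3689) / (75.0904 + 187.0172) = 522.1286 / 262.1076 = 1.99204

1.992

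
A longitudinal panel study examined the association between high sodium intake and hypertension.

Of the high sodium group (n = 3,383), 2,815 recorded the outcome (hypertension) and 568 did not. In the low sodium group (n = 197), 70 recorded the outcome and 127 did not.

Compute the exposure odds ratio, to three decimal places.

8.992

From the description: a = 2815, b = 568, c = 70, d = 127.
OR = (a·d)/(b·c) = (2815 × 127) / (568 × 70) = 357505 / 39760 = 8.99157
The odds of hypertension are about 8.99 times as high in the high sodium group.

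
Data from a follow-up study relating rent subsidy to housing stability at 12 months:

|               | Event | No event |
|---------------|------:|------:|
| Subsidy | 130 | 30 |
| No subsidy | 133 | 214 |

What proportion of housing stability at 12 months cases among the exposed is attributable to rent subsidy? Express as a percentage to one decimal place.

Cells: a = 130, b = 30, c = 133, d = 214.
Risk in exposed = 130/160 = 0.81250; risk in unexposed = 133/347 = 0.38329.
RR = 0.81250/0.38329 = 2.11983
AR% = (RR − 1)/RR × 100 = (2.11983 − 1)/2.11983 × 100 = 52.8264%

52.8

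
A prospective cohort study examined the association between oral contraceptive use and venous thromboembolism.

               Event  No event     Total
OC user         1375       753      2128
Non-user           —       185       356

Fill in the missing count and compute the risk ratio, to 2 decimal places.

1.35

The missing cell is in the unexposed row: 356 − 185 = 171.
So a = 1375, b = 753, c = 171, d = 185.
RR = [a/(a+b)] / [c/(c+d)] = (1375/2128) / (171/356) = 0.64615/0.48034 = 1.34519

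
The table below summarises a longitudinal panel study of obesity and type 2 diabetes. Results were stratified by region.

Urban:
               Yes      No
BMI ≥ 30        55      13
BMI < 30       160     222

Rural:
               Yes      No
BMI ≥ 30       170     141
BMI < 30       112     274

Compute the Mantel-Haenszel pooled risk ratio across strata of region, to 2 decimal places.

1.90

RR_MH = Σ(aᵢ·n₀ᵢ/nᵢ) / Σ(cᵢ·n₁ᵢ/nᵢ), with n₁ᵢ = aᵢ+bᵢ (exposed), n₀ᵢ = cᵢ+dᵢ (unexposed), nᵢ = n₁ᵢ+n₀ᵢ.
Stratum 1 (Urban): n₁ = 68, n₀ = 382, n = 450; a·n₀/n = 55·382/450 = 46.6889; c·n₁/n = 160·68/450 = 24.1778
Stratum 2 (Rural): n₁ = 311, n₀ = 386, n = 697; a·n₀/n = 170·386/697 = 94.1463; c·n₁/n = 112·311/697 = 49.9742
RR_MH = (46.6889 + 94.1463) / (24.1778 + 49.9742) = 140.8352 / 74.1520 = 1.89928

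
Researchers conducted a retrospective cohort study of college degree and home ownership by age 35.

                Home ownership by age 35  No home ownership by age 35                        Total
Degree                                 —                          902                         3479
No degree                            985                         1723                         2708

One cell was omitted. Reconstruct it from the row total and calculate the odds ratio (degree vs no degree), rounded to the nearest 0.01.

The missing cell is in the exposed row: 3479 − 902 = 2577.
So a = 2577, b = 902, c = 985, d = 1723.
OR = (a·d)/(b·c) = (2577 × 1723) / (902 × 985) = 4440171 / 888470 = 4.99755

5.00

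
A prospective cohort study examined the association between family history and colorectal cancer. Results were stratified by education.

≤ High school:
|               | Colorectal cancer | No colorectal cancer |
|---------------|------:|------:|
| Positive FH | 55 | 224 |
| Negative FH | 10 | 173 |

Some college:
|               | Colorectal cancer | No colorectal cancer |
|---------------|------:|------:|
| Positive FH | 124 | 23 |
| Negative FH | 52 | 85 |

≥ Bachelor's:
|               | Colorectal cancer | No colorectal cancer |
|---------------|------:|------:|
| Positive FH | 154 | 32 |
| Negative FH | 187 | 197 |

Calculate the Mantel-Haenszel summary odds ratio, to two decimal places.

OR_MH = Σ(aᵢdᵢ/nᵢ) / Σ(bᵢcᵢ/nᵢ), where nᵢ is the stratum total.
Stratum 1 (≤ High school): n = 462; a·d/n = 55·173/462 = 20.5952; b·c/n = 224·10/462 = 4.8485
Stratum 2 (Some college): n = 284; a·d/n = 124·85/284 = 37.1127; b·c/n = 23·52/284 = 4.2113
Stratum 3 (≥ Bachelor's): n = 570; a·d/n = 154·197/570 = 53.2246; b·c/n = 32·187/570 = 10.4982
OR_MH = (20.5952 + 37.1127 + 53.2246) / (4.8485 + 4.2113 + 10.4982) = 110.9325 / 19.5580 = 5.67197

5.67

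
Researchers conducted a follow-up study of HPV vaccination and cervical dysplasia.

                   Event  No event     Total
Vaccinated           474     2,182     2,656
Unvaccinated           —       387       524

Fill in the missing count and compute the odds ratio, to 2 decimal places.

0.61

The missing cell is in the unexposed row: 524 − 387 = 137.
So a = 474, b = 2182, c = 137, d = 387.
OR = (a·d)/(b·c) = (474 × 387) / (2182 × 137) = 183438 / 298934 = 0.61364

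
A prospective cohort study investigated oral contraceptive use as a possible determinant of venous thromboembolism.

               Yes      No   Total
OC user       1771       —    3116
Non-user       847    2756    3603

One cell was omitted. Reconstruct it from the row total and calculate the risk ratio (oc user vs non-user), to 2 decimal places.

The missing cell is in the exposed row: 3116 − 1771 = 1345.
So a = 1771, b = 1345, c = 847, d = 2756.
RR = [a/(a+b)] / [c/(c+d)] = (1771/3116) / (847/3603) = 0.56836/0.23508 = 2.41770

2.42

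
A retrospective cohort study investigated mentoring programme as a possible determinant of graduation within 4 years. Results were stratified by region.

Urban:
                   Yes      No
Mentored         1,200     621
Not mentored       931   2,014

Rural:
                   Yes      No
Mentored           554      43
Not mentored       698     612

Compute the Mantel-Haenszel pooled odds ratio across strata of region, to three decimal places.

OR_MH = Σ(aᵢdᵢ/nᵢ) / Σ(bᵢcᵢ/nᵢ), where nᵢ is the stratum total.
Stratum 1 (Urban): n = 4766; a·d/n = 1200·2014/4766 = 507.0919; b·c/n = 621·931/4766 = 121.3074
Stratum 2 (Rural): n = 1907; a·d/n = 554·612/1907 = 177.7913; b·c/n = 43·698/1907 = 15.7389
OR_MH = (507.0919 + 177.7913) / (121.3074 + 15.7389) = 684.8832 / 137.0462 = 4.99746

4.997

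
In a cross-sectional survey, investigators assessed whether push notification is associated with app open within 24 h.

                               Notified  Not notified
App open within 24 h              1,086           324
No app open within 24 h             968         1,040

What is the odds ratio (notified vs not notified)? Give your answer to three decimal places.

3.601

Reading the table with exposure as columns: a = 1086 (Notified, case), b = 968 (Notified, non-case), c = 324 (Not notified, case), d = 1040.
OR = (a·d)/(b·c) = (1086 × 1040) / (968 × 324) = 1129440 / 313632 = 3.60116
The odds of app open within 24 h are about 3.60 times as high in the notified group.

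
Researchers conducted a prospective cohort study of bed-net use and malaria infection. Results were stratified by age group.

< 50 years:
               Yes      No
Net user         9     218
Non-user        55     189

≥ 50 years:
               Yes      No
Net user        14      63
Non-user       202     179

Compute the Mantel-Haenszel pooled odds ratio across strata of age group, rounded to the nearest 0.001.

0.171

OR_MH = Σ(aᵢdᵢ/nᵢ) / Σ(bᵢcᵢ/nᵢ), where nᵢ is the stratum total.
Stratum 1 (< 50 years): n = 471; a·d/n = 9·189/471 = 3.6115; b·c/n = 218·55/471 = 25.4565
Stratum 2 (≥ 50 years): n = 458; a·d/n = 14·179/458 = 5.4716; b·c/n = 63·202/458 = 27.7860
OR_MH = (3.6115 + 5.4716) / (25.4565 + 27.7860) = 9.0831 / 53.2425 = 0.17060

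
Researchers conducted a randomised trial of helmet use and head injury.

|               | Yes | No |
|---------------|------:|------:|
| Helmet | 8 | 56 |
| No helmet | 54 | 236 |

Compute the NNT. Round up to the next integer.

17

Risk in treated group = 8/64 = 0.12500; risk in control = 54/290 = 0.18621.
Absolute risk reduction = 0.18621 − 0.12500 = 0.06121
NNT = 1 / ARR = 1 / 0.06121 = 16.338 → round up → 17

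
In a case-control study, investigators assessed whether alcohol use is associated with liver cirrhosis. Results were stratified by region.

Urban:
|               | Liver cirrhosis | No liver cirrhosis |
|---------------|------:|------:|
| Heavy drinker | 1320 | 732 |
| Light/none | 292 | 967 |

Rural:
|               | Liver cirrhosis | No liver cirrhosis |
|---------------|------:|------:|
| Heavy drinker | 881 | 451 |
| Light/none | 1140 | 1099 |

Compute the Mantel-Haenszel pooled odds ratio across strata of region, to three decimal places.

3.149

OR_MH = Σ(aᵢdᵢ/nᵢ) / Σ(bᵢcᵢ/nᵢ), where nᵢ is the stratum total.
Stratum 1 (Urban): n = 3311; a·d/n = 1320·967/3311 = 385.5150; b·c/n = 732·292/3311 = 64.5557
Stratum 2 (Rural): n = 3571; a·d/n = 881·1099/3571 = 271.1339; b·c/n = 451·1140/3571 = 143.9765
OR_MH = (385.5150 + 271.1339) / (64.5557 + 143.9765) = 656.6488 / 208.5322 = 3.14891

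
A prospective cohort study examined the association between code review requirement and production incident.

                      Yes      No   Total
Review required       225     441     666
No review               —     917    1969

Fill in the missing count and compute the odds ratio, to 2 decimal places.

0.44

The missing cell is in the unexposed row: 1969 − 917 = 1052.
So a = 225, b = 441, c = 1052, d = 917.
OR = (a·d)/(b·c) = (225 × 917) / (441 × 1052) = 206325 / 463932 = 0.44473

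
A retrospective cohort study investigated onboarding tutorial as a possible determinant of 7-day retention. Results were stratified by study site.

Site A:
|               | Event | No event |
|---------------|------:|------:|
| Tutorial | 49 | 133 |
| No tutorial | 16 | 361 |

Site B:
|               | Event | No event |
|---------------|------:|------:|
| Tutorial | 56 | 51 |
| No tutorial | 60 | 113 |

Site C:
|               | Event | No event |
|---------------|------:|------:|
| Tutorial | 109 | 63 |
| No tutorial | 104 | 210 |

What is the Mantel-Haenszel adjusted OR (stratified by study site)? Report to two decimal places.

3.59

OR_MH = Σ(aᵢdᵢ/nᵢ) / Σ(bᵢcᵢ/nᵢ), where nᵢ is the stratum total.
Stratum 1 (Site A): n = 559; a·d/n = 49·361/559 = 31.6440; b·c/n = 133·16/559 = 3.8068
Stratum 2 (Site B): n = 280; a·d/n = 56·113/280 = 22.6000; b·c/n = 51·60/280 = 10.9286
Stratum 3 (Site C): n = 486; a·d/n = 109·210/486 = 47.0988; b·c/n = 63·104/486 = 13.4815
OR_MH = (31.6440 + 22.6000 + 47.0988) / (3.8068 + 10.9286 + 13.4815) = 101.3428 / 28.2169 = 3.59157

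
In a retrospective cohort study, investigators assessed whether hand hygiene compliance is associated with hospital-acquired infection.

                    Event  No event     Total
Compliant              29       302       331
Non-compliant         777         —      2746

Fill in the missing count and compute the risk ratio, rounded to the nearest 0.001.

The missing cell is in the unexposed row: 2746 − 777 = 1969.
So a = 29, b = 302, c = 777, d = 1969.
RR = [a/(a+b)] / [c/(c+d)] = (29/331) / (777/2746) = 0.08761/0.28296 = 0.30963

0.310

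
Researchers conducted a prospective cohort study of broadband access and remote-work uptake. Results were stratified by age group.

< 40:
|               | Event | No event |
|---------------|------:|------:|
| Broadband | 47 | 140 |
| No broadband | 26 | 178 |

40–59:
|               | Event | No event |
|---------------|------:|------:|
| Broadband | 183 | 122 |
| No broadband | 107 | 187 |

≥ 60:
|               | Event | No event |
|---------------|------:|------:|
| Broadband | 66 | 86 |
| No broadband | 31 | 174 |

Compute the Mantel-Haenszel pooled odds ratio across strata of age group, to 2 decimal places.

2.87

OR_MH = Σ(aᵢdᵢ/nᵢ) / Σ(bᵢcᵢ/nᵢ), where nᵢ is the stratum total.
Stratum 1 (< 40): n = 391; a·d/n = 47·178/391 = 21.3964; b·c/n = 140·26/391 = 9.3095
Stratum 2 (40–59): n = 599; a·d/n = 183·187/599 = 57.1302; b·c/n = 122·107/599 = 21.7930
Stratum 3 (≥ 60): n = 357; a·d/n = 66·174/357 = 32.1681; b·c/n = 86·31/357 = 7.4678
OR_MH = (21.3964 + 57.1302 + 32.1681) / (9.3095 + 21.7930 + 7.4678) = 110.6947 / 38.5702 = 2.86995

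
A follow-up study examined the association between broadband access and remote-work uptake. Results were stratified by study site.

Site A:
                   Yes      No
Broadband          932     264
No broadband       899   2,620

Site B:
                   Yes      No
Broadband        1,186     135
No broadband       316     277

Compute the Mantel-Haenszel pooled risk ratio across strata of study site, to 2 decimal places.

2.38

RR_MH = Σ(aᵢ·n₀ᵢ/nᵢ) / Σ(cᵢ·n₁ᵢ/nᵢ), with n₁ᵢ = aᵢ+bᵢ (exposed), n₀ᵢ = cᵢ+dᵢ (unexposed), nᵢ = n₁ᵢ+n₀ᵢ.
Stratum 1 (Site A): n₁ = 1196, n₀ = 3519, n = 4715; a·n₀/n = 932·3519/4715 = 695.5902; c·n₁/n = 899·1196/4715 = 228.0390
Stratum 2 (Site B): n₁ = 1321, n₀ = 593, n = 1914; a·n₀/n = 1186·593/1914 = 367.4493; c·n₁/n = 316·1321/1914 = 218.0961
RR_MH = (695.5902 + 367.4493) / (228.0390 + 218.0961) = 1063.0396 / 446.1352 = 2.38277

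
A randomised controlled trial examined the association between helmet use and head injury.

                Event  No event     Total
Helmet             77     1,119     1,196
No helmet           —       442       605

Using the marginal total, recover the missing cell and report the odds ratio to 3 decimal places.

The missing cell is in the unexposed row: 605 − 442 = 163.
So a = 77, b = 1119, c = 163, d = 442.
OR = (a·d)/(b·c) = (77 × 442) / (1119 × 163) = 34034 / 182397 = 0.18659

0.187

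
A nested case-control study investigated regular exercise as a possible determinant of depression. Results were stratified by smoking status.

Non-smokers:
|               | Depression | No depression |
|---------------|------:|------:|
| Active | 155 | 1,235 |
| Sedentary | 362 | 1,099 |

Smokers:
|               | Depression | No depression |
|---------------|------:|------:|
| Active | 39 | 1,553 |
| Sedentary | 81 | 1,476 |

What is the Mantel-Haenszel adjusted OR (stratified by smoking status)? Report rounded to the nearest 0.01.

0.40

OR_MH = Σ(aᵢdᵢ/nᵢ) / Σ(bᵢcᵢ/nᵢ), where nᵢ is the stratum total.
Stratum 1 (Non-smokers): n = 2851; a·d/n = 155·1099/2851 = 59.7492; b·c/n = 1235·362/2851 = 156.8116
Stratum 2 (Smokers): n = 3149; a·d/n = 39·1476/3149 = 18.2801; b·c/n = 1553·81/3149 = 39.9470
OR_MH = (59.7492 + 18.2801) / (156.8116 + 39.9470) = 78.0293 / 196.7586 = 0.39657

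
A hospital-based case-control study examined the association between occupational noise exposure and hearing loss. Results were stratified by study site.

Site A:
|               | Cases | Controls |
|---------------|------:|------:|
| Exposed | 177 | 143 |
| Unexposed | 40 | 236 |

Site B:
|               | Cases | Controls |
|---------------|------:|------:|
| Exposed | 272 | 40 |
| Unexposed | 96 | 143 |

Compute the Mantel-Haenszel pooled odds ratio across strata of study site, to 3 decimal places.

OR_MH = Σ(aᵢdᵢ/nᵢ) / Σ(bᵢcᵢ/nᵢ), where nᵢ is the stratum total.
Stratum 1 (Site A): n = 596; a·d/n = 177·236/596 = 70.0872; b·c/n = 143·40/596 = 9.5973
Stratum 2 (Site B): n = 551; a·d/n = 272·143/551 = 70.5917; b·c/n = 40·96/551 = 6.9691
OR_MH = (70.0872 + 70.5917) / (9.5973 + 6.9691) = 140.6789 / 16.5665 = 8.49179

8.492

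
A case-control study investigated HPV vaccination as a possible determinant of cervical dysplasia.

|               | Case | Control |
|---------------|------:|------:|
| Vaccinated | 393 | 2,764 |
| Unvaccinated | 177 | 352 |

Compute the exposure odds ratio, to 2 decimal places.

0.28

Cells: a = 393, b = 2764, c = 177, d = 352.
OR = (a·d)/(b·c) = (393 × 352) / (2764 × 177) = 138336 / 489228 = 0.28276
Exposure is associated with lower odds of cervical dysplasia (OR = 0.28 < 1).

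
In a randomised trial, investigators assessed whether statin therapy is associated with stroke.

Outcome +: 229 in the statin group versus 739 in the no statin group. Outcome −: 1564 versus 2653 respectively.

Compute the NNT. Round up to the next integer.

12

Risk in treated group = 229/1793 = 0.12772; risk in control = 739/3392 = 0.21787.
Absolute risk reduction = 0.21787 − 0.12772 = 0.09015
NNT = 1 / ARR = 1 / 0.09015 = 11.093 → round up → 12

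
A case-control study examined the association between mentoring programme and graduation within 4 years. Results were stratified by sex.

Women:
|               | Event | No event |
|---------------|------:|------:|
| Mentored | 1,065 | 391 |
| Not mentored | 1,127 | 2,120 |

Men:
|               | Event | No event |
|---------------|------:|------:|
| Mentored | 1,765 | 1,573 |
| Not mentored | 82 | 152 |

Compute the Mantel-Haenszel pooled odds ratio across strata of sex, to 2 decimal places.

4.28

OR_MH = Σ(aᵢdᵢ/nᵢ) / Σ(bᵢcᵢ/nᵢ), where nᵢ is the stratum total.
Stratum 1 (Women): n = 4703; a·d/n = 1065·2120/4703 = 480.0765; b·c/n = 391·1127/4703 = 93.6970
Stratum 2 (Men): n = 3572; a·d/n = 1765·152/3572 = 75.1064; b·c/n = 1573·82/3572 = 36.1103
OR_MH = (480.0765 + 75.1064) / (93.6970 + 36.1103) = 555.1829 / 129.8073 = 4.27698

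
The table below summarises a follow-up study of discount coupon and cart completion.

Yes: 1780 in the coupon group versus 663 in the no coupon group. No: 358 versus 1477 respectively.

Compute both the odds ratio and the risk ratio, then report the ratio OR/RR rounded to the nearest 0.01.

4.12

From the description: a = 1780, b = 358, c = 663, d = 1477.
OR = (1780·1477)/(358·663) = 2629060/237354 = 11.07654
Risk in exposed = 1780/2138 = 0.83255; risk in unexposed = 663/2140 = 0.30981; RR = 2.68728
OR/RR = 11.07654 / 2.68728 = 4.12184
The outcome is not rare, so the OR lies further from 1 than the RR.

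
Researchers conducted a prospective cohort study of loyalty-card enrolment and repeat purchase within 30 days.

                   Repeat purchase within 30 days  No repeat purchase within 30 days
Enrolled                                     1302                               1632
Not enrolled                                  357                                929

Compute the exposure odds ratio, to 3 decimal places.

Cells: a = 1302, b = 1632, c = 357, d = 929.
OR = (a·d)/(b·c) = (1302 × 929) / (1632 × 357) = 1209558 / 582624 = 2.07605
The odds of repeat purchase within 30 days are about 2.08 times as high in the enrolled group.

2.076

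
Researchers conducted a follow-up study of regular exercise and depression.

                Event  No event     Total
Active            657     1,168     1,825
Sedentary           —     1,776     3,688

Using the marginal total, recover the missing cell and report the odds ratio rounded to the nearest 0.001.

The missing cell is in the unexposed row: 3688 − 1776 = 1912.
So a = 657, b = 1168, c = 1912, d = 1776.
OR = (a·d)/(b·c) = (657 × 1776) / (1168 × 1912) = 1166832 / 2233216 = 0.52249

0.522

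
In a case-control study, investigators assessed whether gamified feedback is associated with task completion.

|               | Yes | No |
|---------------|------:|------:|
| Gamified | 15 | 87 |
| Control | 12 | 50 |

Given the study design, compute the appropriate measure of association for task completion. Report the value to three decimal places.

Cells: a = 15, b = 87, c = 12, d = 50.
This is a case-control study: participants were sampled on outcome status, so risks in the source population cannot be estimated directly — relative risk is not valid here. The odds ratio is the appropriate measure.
OR = (a·d)/(b·c) = (15 × 50) / (87 × 12) = 750 / 1044 = 0.71839

0.718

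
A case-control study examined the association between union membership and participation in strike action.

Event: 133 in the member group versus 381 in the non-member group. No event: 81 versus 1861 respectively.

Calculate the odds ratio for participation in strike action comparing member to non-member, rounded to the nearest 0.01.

8.02

From the description: a = 133, b = 81, c = 381, d = 1861.
OR = (a·d)/(b·c) = (133 × 1861) / (81 × 381) = 247513 / 30861 = 8.02025
The odds of participation in strike action are about 8.02 times as high in the member group.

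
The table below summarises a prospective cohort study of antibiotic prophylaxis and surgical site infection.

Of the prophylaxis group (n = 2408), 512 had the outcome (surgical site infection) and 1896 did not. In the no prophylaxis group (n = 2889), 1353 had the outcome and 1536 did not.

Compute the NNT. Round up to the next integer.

4

Risk in treated group = 512/2408 = 0.21262; risk in control = 1353/2889 = 0.46833.
Absolute risk reduction = 0.46833 − 0.21262 = 0.25570
NNT = 1 / ARR = 1 / 0.25570 = 3.911 → round up → 4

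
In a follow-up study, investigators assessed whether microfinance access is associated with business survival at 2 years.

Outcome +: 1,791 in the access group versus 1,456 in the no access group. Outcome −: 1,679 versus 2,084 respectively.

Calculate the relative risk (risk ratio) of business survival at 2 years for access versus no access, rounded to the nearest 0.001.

From the description: a = 1791, b = 1679, c = 1456, d = 2084.
Risk in exposed = 1791/3470 = 0.51614; risk in unexposed = 1456/3540 = 0.41130.
RR = 0.51614 / 0.41130 = 1.25490
The risk among the exposed is 1.25 times that among the unexposed.

1.255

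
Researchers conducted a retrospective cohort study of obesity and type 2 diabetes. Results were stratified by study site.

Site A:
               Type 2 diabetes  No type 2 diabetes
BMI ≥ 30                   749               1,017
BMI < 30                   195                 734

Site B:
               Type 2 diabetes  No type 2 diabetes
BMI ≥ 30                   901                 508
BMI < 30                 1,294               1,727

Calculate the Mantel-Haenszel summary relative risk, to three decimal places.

1.618

RR_MH = Σ(aᵢ·n₀ᵢ/nᵢ) / Σ(cᵢ·n₁ᵢ/nᵢ), with n₁ᵢ = aᵢ+bᵢ (exposed), n₀ᵢ = cᵢ+dᵢ (unexposed), nᵢ = n₁ᵢ+n₀ᵢ.
Stratum 1 (Site A): n₁ = 1766, n₀ = 929, n = 2695; a·n₀/n = 749·929/2695 = 258.1896; c·n₁/n = 195·1766/2695 = 127.7811
Stratum 2 (Site B): n₁ = 1409, n₀ = 3021, n = 4430; a·n₀/n = 901·3021/4430 = 614.4291; c·n₁/n = 1294·1409/4430 = 411.5679
RR_MH = (258.1896 + 614.4291) / (127.7811 + 411.5679) = 872.6187 / 539.3490 = 1.61791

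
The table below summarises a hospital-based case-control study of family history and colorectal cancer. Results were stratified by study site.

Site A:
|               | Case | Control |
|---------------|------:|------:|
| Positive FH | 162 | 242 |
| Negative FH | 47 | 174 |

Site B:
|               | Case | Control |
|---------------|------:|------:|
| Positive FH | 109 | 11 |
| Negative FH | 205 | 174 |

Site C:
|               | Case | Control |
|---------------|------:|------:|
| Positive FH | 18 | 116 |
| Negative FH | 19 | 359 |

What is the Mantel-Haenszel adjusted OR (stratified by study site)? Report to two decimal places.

3.54

OR_MH = Σ(aᵢdᵢ/nᵢ) / Σ(bᵢcᵢ/nᵢ), where nᵢ is the stratum total.
Stratum 1 (Site A): n = 625; a·d/n = 162·174/625 = 45.1008; b·c/n = 242·47/625 = 18.1984
Stratum 2 (Site B): n = 499; a·d/n = 109·174/499 = 38.0080; b·c/n = 11·205/499 = 4.5190
Stratum 3 (Site C): n = 512; a·d/n = 18·359/512 = 12.6211; b·c/n = 116·19/512 = 4.3047
OR_MH = (45.1008 + 38.0080 + 12.6211) / (18.1984 + 4.5190 + 4.3047) = 95.7299 / 27.0221 = 3.54265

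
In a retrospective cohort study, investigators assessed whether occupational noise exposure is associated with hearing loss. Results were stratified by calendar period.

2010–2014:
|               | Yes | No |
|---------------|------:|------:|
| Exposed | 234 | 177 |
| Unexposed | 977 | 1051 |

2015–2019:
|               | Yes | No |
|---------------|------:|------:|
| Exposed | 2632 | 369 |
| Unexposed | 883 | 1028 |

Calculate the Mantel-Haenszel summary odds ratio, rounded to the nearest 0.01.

4.75

OR_MH = Σ(aᵢdᵢ/nᵢ) / Σ(bᵢcᵢ/nᵢ), where nᵢ is the stratum total.
Stratum 1 (2010–2014): n = 2439; a·d/n = 234·1051/2439 = 100.8339; b·c/n = 177·977/2439 = 70.9016
Stratum 2 (2015–2019): n = 4912; a·d/n = 2632·1028/4912 = 550.8339; b·c/n = 369·883/4912 = 66.3329
OR_MH = (100.8339 + 550.8339) / (70.9016 + 66.3329) = 651.6678 / 137.2345 = 4.74857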